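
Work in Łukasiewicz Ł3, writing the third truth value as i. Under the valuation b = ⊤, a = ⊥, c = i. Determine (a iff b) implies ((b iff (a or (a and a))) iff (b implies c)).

⊤

a iff b = ⊥ iff ⊤ = ⊥
a and a = ⊥ and ⊥ = ⊥
a or (a and a) = ⊥ or ⊥ = ⊥
b iff (a or (a and a)) = ⊤ iff ⊥ = ⊥
b implies c = ⊤ implies i = i  [min(1, 1−1+½)]
(b iff (a or (a and a))) iff (b implies c) = ⊥ iff i = i
(a iff b) implies ((b iff (a or (a and a))) iff (b implies c)) = ⊥ implies i = ⊤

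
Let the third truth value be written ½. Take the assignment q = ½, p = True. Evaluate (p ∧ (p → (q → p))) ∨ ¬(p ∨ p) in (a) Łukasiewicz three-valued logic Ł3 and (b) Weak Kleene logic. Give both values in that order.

In Łukasiewicz three-valued logic Ł3: q → p = ½ → True = True  [min(1, 1−½+1)]
p → (q → p) = True → True = True
p ∧ (p → (q → p)) = True ∧ True = True
p ∨ p = True ∨ True = True
¬(p ∨ p) = ¬True = False
(p ∧ (p → (q → p))) ∨ ¬(p ∨ p) = True ∨ False = True
In Weak Kleene logic: q → p = ½ → True = ½  [any arg is the third value ⇒ result is the third value]
p → (q → p) = True → ½ = ½
p ∧ (p → (q → p)) = True ∧ ½ = ½
p ∨ p = True ∨ True = True
¬(p ∨ p) = ¬True = False
(p ∧ (p → (q → p))) ∨ ¬(p ∨ p) = ½ ∨ False = ½
They differ because Łukasiewicz three-valued logic Ł3 and Weak Kleene logic treat ½ differently under the binary connectives.

True; ½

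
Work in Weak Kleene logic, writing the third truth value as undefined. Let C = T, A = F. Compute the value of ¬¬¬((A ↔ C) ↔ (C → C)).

T

A ↔ C = F ↔ T = F
C → C = T → T = T
(A ↔ C) ↔ (C → C) = F ↔ T = F
¬((A ↔ C) ↔ (C → C)) = ¬F = T
¬¬((A ↔ C) ↔ (C → C)) = ¬T = F
¬¬¬((A ↔ C) ↔ (C → C)) = ¬F = T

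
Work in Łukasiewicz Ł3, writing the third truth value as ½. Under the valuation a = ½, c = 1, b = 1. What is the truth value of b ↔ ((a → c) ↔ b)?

1

a → c = ½ → 1 = 1  [min(1, 1−½+1)]
(a → c) ↔ b = 1 ↔ 1 = 1
b ↔ ((a → c) ↔ b) = 1 ↔ 1 = 1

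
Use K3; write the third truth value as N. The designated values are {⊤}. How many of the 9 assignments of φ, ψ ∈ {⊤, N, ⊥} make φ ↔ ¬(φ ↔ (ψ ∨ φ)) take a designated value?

1

Designated under: (φ=⊥, ψ=⊥).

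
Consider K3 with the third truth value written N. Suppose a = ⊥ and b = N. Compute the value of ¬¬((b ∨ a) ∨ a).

b ∨ a = N ∨ ⊥ = N
(b ∨ a) ∨ a = N ∨ ⊥ = N
¬((b ∨ a) ∨ a) = ¬N = N
¬¬((b ∨ a) ∨ a) = ¬N = N

N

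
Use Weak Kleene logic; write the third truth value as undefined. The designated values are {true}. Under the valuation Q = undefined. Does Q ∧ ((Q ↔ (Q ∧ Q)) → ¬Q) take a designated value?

No

Q ∧ Q = undefined ∧ undefined = undefined
Q ↔ (Q ∧ Q) = undefined ↔ undefined = undefined
¬Q = ¬undefined = undefined
(Q ↔ (Q ∧ Q)) → ¬Q = undefined → undefined = undefined
Q ∧ ((Q ↔ (Q ∧ Q)) → ¬Q) = undefined ∧ undefined = undefined
undefined ∉ {true}.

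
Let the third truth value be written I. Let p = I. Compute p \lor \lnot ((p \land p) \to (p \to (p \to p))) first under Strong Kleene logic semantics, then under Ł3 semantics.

In Strong Kleene logic: p \land p = I \land I = I
p \to p = I \to I = I  [\lnot I \lor I]
p \to (p \to p) = I \to I = I
(p \land p) \to (p \to (p \to p)) = I \to I = I
\lnot ((p \land p) \to (p \to (p \to p))) = \lnot I = I
p \lor \lnot ((p \land p) \to (p \to (p \to p))) = I \lor I = I
In Ł3: p \land p = I \land I = I
p \to p = I \to I = T  [min(1, 1−½+½)]
p \to (p \to p) = I \to T = T
(p \land p) \to (p \to (p \to p)) = I \to T = T
\lnot ((p \land p) \to (p \to (p \to p))) = \lnot T = F
p \lor \lnot ((p \land p) \to (p \to (p \to p))) = I \lor F = I

I; I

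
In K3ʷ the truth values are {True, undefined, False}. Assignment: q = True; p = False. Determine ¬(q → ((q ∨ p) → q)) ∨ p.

False

q ∨ p = True ∨ False = True
(q ∨ p) → q = True → True = True
q → ((q ∨ p) → q) = True → True = True
¬(q → ((q ∨ p) → q)) = ¬True = False
¬(q → ((q ∨ p) → q)) ∨ p = False ∨ False = False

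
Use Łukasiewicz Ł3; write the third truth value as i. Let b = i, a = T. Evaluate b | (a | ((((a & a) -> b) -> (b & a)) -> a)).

a & a = T & T = T
(a & a) -> b = T -> i = i
b & a = i & T = i
((a & a) -> b) -> (b & a) = i -> i = T
(((a & a) -> b) -> (b & a)) -> a = T -> T = T
a | ((((a & a) -> b) -> (b & a)) -> a) = T | T = T
b | (a | ((((a & a) -> b) -> (b & a)) -> a)) = i | T = T

T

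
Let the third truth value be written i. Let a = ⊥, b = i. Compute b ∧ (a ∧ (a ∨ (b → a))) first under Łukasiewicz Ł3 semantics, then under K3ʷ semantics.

In Łukasiewicz Ł3: b → a = i → ⊥ = i  [min(1, 1−½+0)]
a ∨ (b → a) = ⊥ ∨ i = i
a ∧ (a ∨ (b → a)) = ⊥ ∧ i = ⊥
b ∧ (a ∧ (a ∨ (b → a))) = i ∧ ⊥ = ⊥
In K3ʷ: b → a = i → ⊥ = i  [any arg is the third value ⇒ result is the third value]
a ∨ (b → a) = ⊥ ∨ i = i
a ∧ (a ∨ (b → a)) = ⊥ ∧ i = i
b ∧ (a ∧ (a ∨ (b → a))) = i ∧ i = i
They differ because Łukasiewicz Ł3 and K3ʷ treat i differently under the binary connectives.

⊥; i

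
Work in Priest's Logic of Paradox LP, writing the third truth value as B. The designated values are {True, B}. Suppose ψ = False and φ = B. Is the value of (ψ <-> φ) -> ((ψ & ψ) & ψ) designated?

Yes

ψ <-> φ = False <-> B = B
ψ & ψ = False & False = False
(ψ & ψ) & ψ = False & False = False
(ψ <-> φ) -> ((ψ & ψ) & ψ) = B -> False = B
B ∈ {True, B}.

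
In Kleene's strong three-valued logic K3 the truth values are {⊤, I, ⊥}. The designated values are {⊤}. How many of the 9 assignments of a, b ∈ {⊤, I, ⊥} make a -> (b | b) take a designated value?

5

Of the 9 assignments, 5 give a value in {⊤}.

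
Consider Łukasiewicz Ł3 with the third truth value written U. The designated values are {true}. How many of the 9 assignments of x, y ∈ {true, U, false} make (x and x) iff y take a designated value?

3

Designated under: (x=true, y=true); (x=U, y=U); (x=false, y=false).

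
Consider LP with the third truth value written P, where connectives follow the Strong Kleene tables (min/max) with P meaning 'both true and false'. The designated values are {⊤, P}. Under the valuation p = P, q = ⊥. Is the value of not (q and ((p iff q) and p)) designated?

p iff q = P iff ⊥ = P
(p iff q) and p = P and P = P
q and ((p iff q) and p) = ⊥ and P = ⊥
not (q and ((p iff q) and p)) = not ⊥ = ⊤
⊤ ∈ {⊤, P}.

Yes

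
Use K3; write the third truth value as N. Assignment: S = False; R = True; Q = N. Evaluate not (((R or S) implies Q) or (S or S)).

N

R or S = True or False = True
(R or S) implies Q = True implies N = N  [not True or N]
S or S = False or False = False
((R or S) implies Q) or (S or S) = N or False = N
not (((R or S) implies Q) or (S or S)) = not N = N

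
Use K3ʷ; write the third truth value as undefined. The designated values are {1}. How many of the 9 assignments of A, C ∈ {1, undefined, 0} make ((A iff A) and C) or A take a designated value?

Designated under: (A=1, C=1); (A=1, C=0); (A=0, C=1).

3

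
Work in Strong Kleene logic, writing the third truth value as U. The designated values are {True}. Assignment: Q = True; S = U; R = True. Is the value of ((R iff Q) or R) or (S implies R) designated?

Yes

R iff Q = True iff True = True
(R iff Q) or R = True or True = True
S implies R = U implies True = True
((R iff Q) or R) or (S implies R) = True or True = True
True ∈ {True}.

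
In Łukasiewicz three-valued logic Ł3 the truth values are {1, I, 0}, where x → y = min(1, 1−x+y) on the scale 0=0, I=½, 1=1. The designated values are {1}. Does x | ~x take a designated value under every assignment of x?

No

Countermodel: x=I gives I, which is not designated.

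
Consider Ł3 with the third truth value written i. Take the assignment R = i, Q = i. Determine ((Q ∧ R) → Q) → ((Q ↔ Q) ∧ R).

Q ∧ R = i ∧ i = i
(Q ∧ R) → Q = i → i = ⊤  [min(1, 1−½+½)]
Q ↔ Q = i ↔ i = ⊤
(Q ↔ Q) ∧ R = ⊤ ∧ i = i
((Q ∧ R) → Q) → ((Q ↔ Q) ∧ R) = ⊤ → i = i

i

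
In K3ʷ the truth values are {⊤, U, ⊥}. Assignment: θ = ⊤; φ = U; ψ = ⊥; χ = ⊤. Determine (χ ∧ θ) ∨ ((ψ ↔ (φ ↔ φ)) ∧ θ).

χ ∧ θ = ⊤ ∧ ⊤ = ⊤
φ ↔ φ = U ↔ U = U
ψ ↔ (φ ↔ φ) = ⊥ ↔ U = U
(ψ ↔ (φ ↔ φ)) ∧ θ = U ∧ ⊤ = U
(χ ∧ θ) ∨ ((ψ ↔ (φ ↔ φ)) ∧ θ) = ⊤ ∨ U = U

U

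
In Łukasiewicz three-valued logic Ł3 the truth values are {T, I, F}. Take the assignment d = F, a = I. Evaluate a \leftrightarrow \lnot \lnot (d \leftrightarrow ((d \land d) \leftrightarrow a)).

d \land d = F \land F = F
(d \land d) \leftrightarrow a = F \leftrightarrow I = I  [1 − |0−½|]
d \leftrightarrow ((d \land d) \leftrightarrow a) = F \leftrightarrow I = I
\lnot (d \leftrightarrow ((d \land d) \leftrightarrow a)) = \lnot I = I
\lnot \lnot (d \leftrightarrow ((d \land d) \leftrightarrow a)) = \lnot I = I
a \leftrightarrow \lnot \lnot (d \leftrightarrow ((d \land d) \leftrightarrow a)) = I \leftrightarrow I = T

T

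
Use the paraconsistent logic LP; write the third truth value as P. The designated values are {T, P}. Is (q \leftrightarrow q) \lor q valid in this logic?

Yes

Every assignment of q over {T, P, F} gives a value in {T, P}.
In particular, with q=P: (q \leftrightarrow q) \lor q = P.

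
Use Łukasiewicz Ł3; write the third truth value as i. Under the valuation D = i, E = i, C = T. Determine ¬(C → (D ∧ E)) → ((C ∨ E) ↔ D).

T

D ∧ E = i ∧ i = i
C → (D ∧ E) = T → i = i  [min(1, 1−1+½)]
¬(C → (D ∧ E)) = ¬i = i
C ∨ E = T ∨ i = T
(C ∨ E) ↔ D = T ↔ i = i
¬(C → (D ∧ E)) → ((C ∨ E) ↔ D) = i → i = T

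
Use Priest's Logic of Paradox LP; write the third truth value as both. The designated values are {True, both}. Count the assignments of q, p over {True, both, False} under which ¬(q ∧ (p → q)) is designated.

Of the 9 assignments, 6 give a value in {True, both}.

6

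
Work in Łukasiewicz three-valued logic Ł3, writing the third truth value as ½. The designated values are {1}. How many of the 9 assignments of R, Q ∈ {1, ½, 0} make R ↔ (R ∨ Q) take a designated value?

6

Of the 9 assignments, 6 give a value in {1}.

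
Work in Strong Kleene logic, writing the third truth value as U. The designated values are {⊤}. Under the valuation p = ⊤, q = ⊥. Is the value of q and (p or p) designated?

No

p or p = ⊤ or ⊤ = ⊤
q and (p or p) = ⊥ and ⊤ = ⊥
⊥ ∉ {⊤}.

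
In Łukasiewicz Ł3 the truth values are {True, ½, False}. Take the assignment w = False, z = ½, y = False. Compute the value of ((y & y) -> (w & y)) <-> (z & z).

½

y & y = False & False = False
w & y = False & False = False
(y & y) -> (w & y) = False -> False = True
z & z = ½ & ½ = ½
((y & y) -> (w & y)) <-> (z & z) = True <-> ½ = ½  [1 − |1−½|]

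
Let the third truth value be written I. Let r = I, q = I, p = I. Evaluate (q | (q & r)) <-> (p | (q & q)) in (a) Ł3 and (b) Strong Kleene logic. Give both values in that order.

In Ł3: q & r = I & I = I
q | (q & r) = I | I = I
q & q = I & I = I
p | (q & q) = I | I = I
(q | (q & r)) <-> (p | (q & q)) = I <-> I = ⊤  [1 − |½−½|]
In Strong Kleene logic: q & r = I & I = I
q | (q & r) = I | I = I
q & q = I & I = I
p | (q & q) = I | I = I
(q | (q & r)) <-> (p | (q & q)) = I <-> I = I
They differ because Ł3 and Strong Kleene logic treat I differently under implication.

⊤; I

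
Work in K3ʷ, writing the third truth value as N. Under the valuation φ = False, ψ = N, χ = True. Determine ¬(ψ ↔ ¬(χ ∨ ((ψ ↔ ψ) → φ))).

N

ψ ↔ ψ = N ↔ N = N
(ψ ↔ ψ) → φ = N → False = N
χ ∨ ((ψ ↔ ψ) → φ) = True ∨ N = N
¬(χ ∨ ((ψ ↔ ψ) → φ)) = ¬N = N
ψ ↔ ¬(χ ∨ ((ψ ↔ ψ) → φ)) = N ↔ N = N
¬(ψ ↔ ¬(χ ∨ ((ψ ↔ ψ) → φ))) = ¬N = N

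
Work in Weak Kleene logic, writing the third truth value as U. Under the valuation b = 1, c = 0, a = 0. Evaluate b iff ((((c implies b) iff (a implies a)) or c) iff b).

c implies b = 0 implies 1 = 1
a implies a = 0 implies 0 = 1
(c implies b) iff (a implies a) = 1 iff 1 = 1
((c implies b) iff (a implies a)) or c = 1 or 0 = 1
(((c implies b) iff (a implies a)) or c) iff b = 1 iff 1 = 1
b iff ((((c implies b) iff (a implies a)) or c) iff b) = 1 iff 1 = 1

1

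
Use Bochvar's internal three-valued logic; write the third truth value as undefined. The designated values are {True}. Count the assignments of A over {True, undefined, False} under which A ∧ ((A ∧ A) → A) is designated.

1

A=True: True ✓
A=undefined: undefined ·
A=False: False ·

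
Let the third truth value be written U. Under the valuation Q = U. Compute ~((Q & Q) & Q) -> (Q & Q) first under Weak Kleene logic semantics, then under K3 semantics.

U; U

In Weak Kleene logic: Q & Q = U & U = U
(Q & Q) & Q = U & U = U
~((Q & Q) & Q) = ~U = U
Q & Q = U & U = U
~((Q & Q) & Q) -> (Q & Q) = U -> U = U  [any arg is the third value ⇒ result is the third value]
In K3: Q & Q = U & U = U
(Q & Q) & Q = U & U = U
~((Q & Q) & Q) = ~U = U
Q & Q = U & U = U
~((Q & Q) & Q) -> (Q & Q) = U -> U = U  [~U | U]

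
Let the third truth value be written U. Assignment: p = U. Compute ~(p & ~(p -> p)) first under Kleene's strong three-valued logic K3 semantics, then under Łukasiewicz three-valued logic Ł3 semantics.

In Kleene's strong three-valued logic K3: p -> p = U -> U = U
~(p -> p) = ~U = U
p & ~(p -> p) = U & U = U
~(p & ~(p -> p)) = ~U = U
In Łukasiewicz three-valued logic Ł3: p -> p = U -> U = true
~(p -> p) = ~true = false
p & ~(p -> p) = U & false = false
~(p & ~(p -> p)) = ~false = true
They differ because Kleene's strong three-valued logic K3 and Łukasiewicz three-valued logic Ł3 treat U differently under implication.

U; true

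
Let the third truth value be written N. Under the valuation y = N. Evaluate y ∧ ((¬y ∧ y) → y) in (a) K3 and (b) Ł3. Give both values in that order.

In K3: ¬y = ¬N = N
¬y ∧ y = N ∧ N = N
(¬y ∧ y) → y = N → N = N  [¬N ∨ N]
y ∧ ((¬y ∧ y) → y) = N ∧ N = N
In Ł3: ¬y = ¬N = N
¬y ∧ y = N ∧ N = N
(¬y ∧ y) → y = N → N = ⊤  [min(1, 1−½+½)]
y ∧ ((¬y ∧ y) → y) = N ∧ ⊤ = N

N; N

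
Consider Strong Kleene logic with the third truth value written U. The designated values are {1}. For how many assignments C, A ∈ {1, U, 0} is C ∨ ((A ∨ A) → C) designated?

5

Of the 9 assignments, 5 give a value in {1}.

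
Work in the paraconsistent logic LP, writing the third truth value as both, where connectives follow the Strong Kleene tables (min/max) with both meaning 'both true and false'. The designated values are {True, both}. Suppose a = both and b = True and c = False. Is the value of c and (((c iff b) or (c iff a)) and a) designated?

No

c iff b = False iff True = False
c iff a = False iff both = both
(c iff b) or (c iff a) = False or both = both
((c iff b) or (c iff a)) and a = both and both = both
c and (((c iff b) or (c iff a)) and a) = False and both = False
False ∉ {True, both}.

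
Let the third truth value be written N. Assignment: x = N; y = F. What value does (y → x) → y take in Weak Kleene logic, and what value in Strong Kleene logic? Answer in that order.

N; F

In Weak Kleene logic: y → x = F → N = N  [any arg is the third value ⇒ result is the third value]
(y → x) → y = N → F = N
In Strong Kleene logic: y → x = F → N = T  [¬F ∨ N]
(y → x) → y = T → F = F
They differ because Weak Kleene logic and Strong Kleene logic treat N differently under the binary connectives.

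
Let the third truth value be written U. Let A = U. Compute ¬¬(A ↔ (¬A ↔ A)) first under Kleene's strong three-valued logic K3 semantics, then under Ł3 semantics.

In Kleene's strong three-valued logic K3: ¬A = ¬U = U
¬A ↔ A = U ↔ U = U
A ↔ (¬A ↔ A) = U ↔ U = U
¬(A ↔ (¬A ↔ A)) = ¬U = U
¬¬(A ↔ (¬A ↔ A)) = ¬U = U
In Ł3: ¬A = ¬U = U
¬A ↔ A = U ↔ U = 1  [1 − |½−½|]
A ↔ (¬A ↔ A) = U ↔ 1 = U
¬(A ↔ (¬A ↔ A)) = ¬U = U
¬¬(A ↔ (¬A ↔ A)) = ¬U = U

U; U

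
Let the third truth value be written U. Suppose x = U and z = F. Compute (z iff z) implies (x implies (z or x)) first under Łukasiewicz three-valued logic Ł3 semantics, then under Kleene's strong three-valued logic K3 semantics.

In Łukasiewicz three-valued logic Ł3: z iff z = F iff F = T
z or x = F or U = U
x implies (z or x) = U implies U = T  [min(1, 1−½+½)]
(z iff z) implies (x implies (z or x)) = T implies T = T
In Kleene's strong three-valued logic K3: z iff z = F iff F = T
z or x = F or U = U
x implies (z or x) = U implies U = U  [not U or U]
(z iff z) implies (x implies (z or x)) = T implies U = U
They differ because Łukasiewicz three-valued logic Ł3 and Kleene's strong three-valued logic K3 treat U differently under implication.

T; U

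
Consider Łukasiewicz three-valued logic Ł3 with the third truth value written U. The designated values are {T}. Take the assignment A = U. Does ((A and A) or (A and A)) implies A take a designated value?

Yes

A and A = U and U = U
A and A = U and U = U
(A and A) or (A and A) = U or U = U
((A and A) or (A and A)) implies A = U implies U = T
T ∈ {T}.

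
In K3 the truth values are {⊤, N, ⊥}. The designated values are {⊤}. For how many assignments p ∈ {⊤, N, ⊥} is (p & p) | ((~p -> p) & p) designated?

1

p=⊤: ⊤ ✓
p=N: N ·
p=⊥: ⊥ ·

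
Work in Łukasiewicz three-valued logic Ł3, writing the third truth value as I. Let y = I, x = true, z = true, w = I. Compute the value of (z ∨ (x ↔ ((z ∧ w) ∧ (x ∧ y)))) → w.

I

z ∧ w = true ∧ I = I
x ∧ y = true ∧ I = I
(z ∧ w) ∧ (x ∧ y) = I ∧ I = I
x ↔ ((z ∧ w) ∧ (x ∧ y)) = true ↔ I = I
z ∨ (x ↔ ((z ∧ w) ∧ (x ∧ y))) = true ∨ I = true
(z ∨ (x ↔ ((z ∧ w) ∧ (x ∧ y)))) → w = true → I = I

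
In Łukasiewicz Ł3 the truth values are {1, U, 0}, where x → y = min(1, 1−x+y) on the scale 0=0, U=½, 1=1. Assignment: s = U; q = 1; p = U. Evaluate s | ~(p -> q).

U

p -> q = U -> 1 = 1  [min(1, 1−½+1)]
~(p -> q) = ~1 = 0
s | ~(p -> q) = U | 0 = U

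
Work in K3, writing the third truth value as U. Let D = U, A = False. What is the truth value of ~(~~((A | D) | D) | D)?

A | D = False | U = U
(A | D) | D = U | U = U
~((A | D) | D) = ~U = U
~~((A | D) | D) = ~U = U
~~((A | D) | D) | D = U | U = U
~(~~((A | D) | D) | D) = ~U = U

U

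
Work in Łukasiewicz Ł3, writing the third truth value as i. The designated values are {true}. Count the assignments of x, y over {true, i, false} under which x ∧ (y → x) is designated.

3

Designated under: (x=true, y=true); (x=true, y=i); (x=true, y=false).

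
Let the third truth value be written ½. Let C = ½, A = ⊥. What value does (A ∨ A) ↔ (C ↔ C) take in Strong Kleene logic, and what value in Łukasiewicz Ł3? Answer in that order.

In Strong Kleene logic: A ∨ A = ⊥ ∨ ⊥ = ⊥
C ↔ C = ½ ↔ ½ = ½
(A ∨ A) ↔ (C ↔ C) = ⊥ ↔ ½ = ½
In Łukasiewicz Ł3: A ∨ A = ⊥ ∨ ⊥ = ⊥
C ↔ C = ½ ↔ ½ = ⊤  [1 − |½−½|]
(A ∨ A) ↔ (C ↔ C) = ⊥ ↔ ⊤ = ⊥
They differ because Strong Kleene logic and Łukasiewicz Ł3 treat ½ differently under implication.

½; ⊥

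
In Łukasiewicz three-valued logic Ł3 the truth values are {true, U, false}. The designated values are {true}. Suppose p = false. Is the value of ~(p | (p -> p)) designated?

p -> p = false -> false = true
p | (p -> p) = false | true = true
~(p | (p -> p)) = ~true = false
false ∉ {true}.

No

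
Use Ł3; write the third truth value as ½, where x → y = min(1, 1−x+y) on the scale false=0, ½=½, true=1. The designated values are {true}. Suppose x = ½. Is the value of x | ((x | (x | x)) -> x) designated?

x | x = ½ | ½ = ½
x | (x | x) = ½ | ½ = ½
(x | (x | x)) -> x = ½ -> ½ = true
x | ((x | (x | x)) -> x) = ½ | true = true
true ∈ {true}.

Yes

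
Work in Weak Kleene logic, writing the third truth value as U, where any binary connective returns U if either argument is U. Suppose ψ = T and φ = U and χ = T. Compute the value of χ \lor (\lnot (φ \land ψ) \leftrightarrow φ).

U

φ \land ψ = U \land T = U
\lnot (φ \land ψ) = \lnot U = U
\lnot (φ \land ψ) \leftrightarrow φ = U \leftrightarrow U = U
χ \lor (\lnot (φ \land ψ) \leftrightarrow φ) = T \lor U = U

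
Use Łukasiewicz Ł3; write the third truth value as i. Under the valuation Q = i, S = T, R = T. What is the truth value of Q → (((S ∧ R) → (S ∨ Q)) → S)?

T

S ∧ R = T ∧ T = T
S ∨ Q = T ∨ i = T
(S ∧ R) → (S ∨ Q) = T → T = T
((S ∧ R) → (S ∨ Q)) → S = T → T = T
Q → (((S ∧ R) → (S ∨ Q)) → S) = i → T = T  [min(1, 1−½+1)]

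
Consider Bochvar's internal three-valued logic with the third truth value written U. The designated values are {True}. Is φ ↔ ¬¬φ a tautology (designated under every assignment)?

No

Countermodel: φ=U gives U, which is not designated.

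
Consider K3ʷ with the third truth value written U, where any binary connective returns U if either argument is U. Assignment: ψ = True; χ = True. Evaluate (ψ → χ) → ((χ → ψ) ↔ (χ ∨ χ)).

True

ψ → χ = True → True = True
χ → ψ = True → True = True
χ ∨ χ = True ∨ True = True
(χ → ψ) ↔ (χ ∨ χ) = True ↔ True = True
(ψ → χ) → ((χ → ψ) ↔ (χ ∨ χ)) = True → True = True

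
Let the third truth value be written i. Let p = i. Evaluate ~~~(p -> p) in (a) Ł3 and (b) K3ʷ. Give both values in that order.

0; i

In Ł3: p -> p = i -> i = 1  [min(1, 1−½+½)]
~(p -> p) = ~1 = 0
~~(p -> p) = ~0 = 1
~~~(p -> p) = ~1 = 0
In K3ʷ: p -> p = i -> i = i
~(p -> p) = ~i = i
~~(p -> p) = ~i = i
~~~(p -> p) = ~i = i
They differ because Ł3 and K3ʷ treat i differently under the binary connectives.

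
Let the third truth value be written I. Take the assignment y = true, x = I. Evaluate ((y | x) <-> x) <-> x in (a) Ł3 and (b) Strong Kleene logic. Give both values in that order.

In Ł3: y | x = true | I = true
(y | x) <-> x = true <-> I = I  [1 − |1−½|]
((y | x) <-> x) <-> x = I <-> I = true
In Strong Kleene logic: y | x = true | I = true
(y | x) <-> x = true <-> I = I
((y | x) <-> x) <-> x = I <-> I = I
They differ because Ł3 and Strong Kleene logic treat I differently under implication.

true; I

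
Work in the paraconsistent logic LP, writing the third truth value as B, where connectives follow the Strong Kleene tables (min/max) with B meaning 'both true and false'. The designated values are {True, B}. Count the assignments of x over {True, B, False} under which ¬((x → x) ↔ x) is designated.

x=True: False ·
x=B: B ✓
x=False: True ✓

2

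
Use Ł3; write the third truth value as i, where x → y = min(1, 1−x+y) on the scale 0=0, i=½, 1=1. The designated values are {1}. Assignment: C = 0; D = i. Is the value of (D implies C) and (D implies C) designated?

No

D implies C = i implies 0 = i
D implies C = i implies 0 = i
(D implies C) and (D implies C) = i and i = i
i ∉ {1}.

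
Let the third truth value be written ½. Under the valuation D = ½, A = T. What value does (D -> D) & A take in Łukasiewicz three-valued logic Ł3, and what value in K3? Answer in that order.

In Łukasiewicz three-valued logic Ł3: D -> D = ½ -> ½ = T
(D -> D) & A = T & T = T
In K3: D -> D = ½ -> ½ = ½
(D -> D) & A = ½ & T = ½
They differ because Łukasiewicz three-valued logic Ł3 and K3 treat ½ differently under implication.

T; ½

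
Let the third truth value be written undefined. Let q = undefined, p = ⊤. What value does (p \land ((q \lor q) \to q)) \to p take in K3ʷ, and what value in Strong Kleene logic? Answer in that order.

undefined; ⊤

In K3ʷ: q \lor q = undefined \lor undefined = undefined
(q \lor q) \to q = undefined \to undefined = undefined  [any arg is the third value ⇒ result is the third value]
p \land ((q \lor q) \to q) = ⊤ \land undefined = undefined
(p \land ((q \lor q) \to q)) \to p = undefined \to ⊤ = undefined
In Strong Kleene logic: q \lor q = undefined \lor undefined = undefined
(q \lor q) \to q = undefined \to undefined = undefined  [\lnot undefined \lor undefined]
p \land ((q \lor q) \to q) = ⊤ \land undefined = undefined
(p \land ((q \lor q) \to q)) \to p = undefined \to ⊤ = ⊤
They differ because K3ʷ and Strong Kleene logic treat undefined differently under the binary connectives.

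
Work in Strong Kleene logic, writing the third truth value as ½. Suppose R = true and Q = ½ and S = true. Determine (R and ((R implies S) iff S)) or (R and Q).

true

R implies S = true implies true = true
(R implies S) iff S = true iff true = true
R and ((R implies S) iff S) = true and true = true
R and Q = true and ½ = ½
(R and ((R implies S) iff S)) or (R and Q) = true or ½ = true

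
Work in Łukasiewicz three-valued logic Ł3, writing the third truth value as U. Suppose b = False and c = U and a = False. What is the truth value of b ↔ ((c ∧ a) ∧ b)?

c ∧ a = U ∧ False = False
(c ∧ a) ∧ b = False ∧ False = False
b ↔ ((c ∧ a) ∧ b) = False ↔ False = True

True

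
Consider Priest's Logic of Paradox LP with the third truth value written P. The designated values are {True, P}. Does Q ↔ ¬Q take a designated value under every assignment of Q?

Countermodel: Q=True gives False, which is not designated.

No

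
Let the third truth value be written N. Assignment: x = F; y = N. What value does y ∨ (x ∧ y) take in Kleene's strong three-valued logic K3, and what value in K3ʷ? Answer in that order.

N; N

In Kleene's strong three-valued logic K3: x ∧ y = F ∧ N = F
y ∨ (x ∧ y) = N ∨ F = N
In K3ʷ: x ∧ y = F ∧ N = N
y ∨ (x ∧ y) = N ∨ N = N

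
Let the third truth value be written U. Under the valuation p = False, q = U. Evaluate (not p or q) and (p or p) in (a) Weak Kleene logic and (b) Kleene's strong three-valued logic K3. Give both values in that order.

In Weak Kleene logic: not p = not False = True
not p or q = True or U = U
p or p = False or False = False
(not p or q) and (p or p) = U and False = U
In Kleene's strong three-valued logic K3: not p = not False = True
not p or q = True or U = True
p or p = False or False = False
(not p or q) and (p or p) = True and False = False
They differ because Weak Kleene logic and Kleene's strong three-valued logic K3 treat U differently under the binary connectives.

U; False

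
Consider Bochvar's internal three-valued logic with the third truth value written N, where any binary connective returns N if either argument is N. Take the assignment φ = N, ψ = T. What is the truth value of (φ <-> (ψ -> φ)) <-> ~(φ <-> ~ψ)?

ψ -> φ = T -> N = N
φ <-> (ψ -> φ) = N <-> N = N
~ψ = ~T = F
φ <-> ~ψ = N <-> F = N
~(φ <-> ~ψ) = ~N = N
(φ <-> (ψ -> φ)) <-> ~(φ <-> ~ψ) = N <-> N = N

N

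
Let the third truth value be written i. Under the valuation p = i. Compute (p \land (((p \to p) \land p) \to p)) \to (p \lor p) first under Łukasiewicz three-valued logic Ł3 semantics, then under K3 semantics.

In Łukasiewicz three-valued logic Ł3: p \to p = i \to i = 1  [min(1, 1−½+½)]
(p \to p) \land p = 1 \land i = i
((p \to p) \land p) \to p = i \to i = 1
p \land (((p \to p) \land p) \to p) = i \land 1 = i
p \lor p = i \lor i = i
(p \land (((p \to p) \land p) \to p)) \to (p \lor p) = i \to i = 1
In K3: p \to p = i \to i = i  [\lnot i \lor i]
(p \to p) \land p = i \land i = i
((p \to p) \land p) \to p = i \to i = i
p \land (((p \to p) \land p) \to p) = i \land i = i
p \lor p = i \lor i = i
(p \land (((p \to p) \land p) \to p)) \to (p \lor p) = i \to i = i
They differ because Łukasiewicz three-valued logic Ł3 and K3 treat i differently under implication.

1; i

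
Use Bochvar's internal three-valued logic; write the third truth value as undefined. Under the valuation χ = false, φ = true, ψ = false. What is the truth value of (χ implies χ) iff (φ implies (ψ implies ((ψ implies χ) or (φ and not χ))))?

χ implies χ = false implies false = true
ψ implies χ = false implies false = true
not χ = not false = true
φ and not χ = true and true = true
(ψ implies χ) or (φ and not χ) = true or true = true
ψ implies ((ψ implies χ) or (φ and not χ)) = false implies true = true
φ implies (ψ implies ((ψ implies χ) or (φ and not χ))) = true implies true = true
(χ implies χ) iff (φ implies (ψ implies ((ψ implies χ) or (φ and not χ)))) = true iff true = true

true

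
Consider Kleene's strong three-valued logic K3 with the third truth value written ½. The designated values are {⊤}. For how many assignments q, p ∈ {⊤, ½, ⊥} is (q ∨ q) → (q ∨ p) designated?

Of the 9 assignments, 7 give a value in {⊤}.

7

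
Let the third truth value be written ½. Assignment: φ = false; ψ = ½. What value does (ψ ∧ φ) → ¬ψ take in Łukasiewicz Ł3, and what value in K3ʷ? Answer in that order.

In Łukasiewicz Ł3: ψ ∧ φ = ½ ∧ false = false
¬ψ = ¬½ = ½
(ψ ∧ φ) → ¬ψ = false → ½ = true  [min(1, 1−0+½)]
In K3ʷ: ψ ∧ φ = ½ ∧ false = ½
¬ψ = ¬½ = ½
(ψ ∧ φ) → ¬ψ = ½ → ½ = ½  [any arg is the third value ⇒ result is the third value]
They differ because Łukasiewicz Ł3 and K3ʷ treat ½ differently under the binary connectives.

true; ½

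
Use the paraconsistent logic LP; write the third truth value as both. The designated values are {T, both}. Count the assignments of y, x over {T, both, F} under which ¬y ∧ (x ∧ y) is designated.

2

Designated under: (y=both, x=T); (y=both, x=both).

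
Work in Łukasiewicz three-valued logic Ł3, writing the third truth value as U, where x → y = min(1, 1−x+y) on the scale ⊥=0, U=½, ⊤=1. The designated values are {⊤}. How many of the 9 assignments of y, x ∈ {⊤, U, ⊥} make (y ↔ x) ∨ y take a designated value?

Of the 9 assignments, 5 give a value in {⊤}.

5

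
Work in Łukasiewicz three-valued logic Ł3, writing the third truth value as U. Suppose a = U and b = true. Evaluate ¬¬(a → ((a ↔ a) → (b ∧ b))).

a ↔ a = U ↔ U = true  [1 − |½−½|]
b ∧ b = true ∧ true = true
(a ↔ a) → (b ∧ b) = true → true = true
a → ((a ↔ a) → (b ∧ b)) = U → true = true
¬(a → ((a ↔ a) → (b ∧ b))) = ¬true = false
¬¬(a → ((a ↔ a) → (b ∧ b))) = ¬false = true

true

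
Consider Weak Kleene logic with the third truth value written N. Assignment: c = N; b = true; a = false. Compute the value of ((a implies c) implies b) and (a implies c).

a implies c = false implies N = N  [any arg is the third value ⇒ result is the third value]
(a implies c) implies b = N implies true = N
a implies c = false implies N = N
((a implies c) implies b) and (a implies c) = N and N = N

N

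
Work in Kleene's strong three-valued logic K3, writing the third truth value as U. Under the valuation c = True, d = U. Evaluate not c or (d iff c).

U

not c = not True = False
d iff c = U iff True = U
not c or (d iff c) = False or U = U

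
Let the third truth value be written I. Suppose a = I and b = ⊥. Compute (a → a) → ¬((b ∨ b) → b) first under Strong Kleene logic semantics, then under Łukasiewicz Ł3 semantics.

I; ⊥

In Strong Kleene logic: a → a = I → I = I
b ∨ b = ⊥ ∨ ⊥ = ⊥
(b ∨ b) → b = ⊥ → ⊥ = ⊤
¬((b ∨ b) → b) = ¬⊤ = ⊥
(a → a) → ¬((b ∨ b) → b) = I → ⊥ = I
In Łukasiewicz Ł3: a → a = I → I = ⊤  [min(1, 1−½+½)]
b ∨ b = ⊥ ∨ ⊥ = ⊥
(b ∨ b) → b = ⊥ → ⊥ = ⊤
¬((b ∨ b) → b) = ¬⊤ = ⊥
(a → a) → ¬((b ∨ b) → b) = ⊤ → ⊥ = ⊥
They differ because Strong Kleene logic and Łukasiewicz Ł3 treat I differently under implication.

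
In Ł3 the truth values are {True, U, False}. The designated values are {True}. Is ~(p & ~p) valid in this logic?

Countermodel: p=U gives U, which is not designated.

No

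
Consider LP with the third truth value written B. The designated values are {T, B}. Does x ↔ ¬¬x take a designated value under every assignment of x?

Yes

Every assignment of x over {T, B, F} gives a value in {T, B}.
In particular, with x=B: x ↔ ¬¬x = B.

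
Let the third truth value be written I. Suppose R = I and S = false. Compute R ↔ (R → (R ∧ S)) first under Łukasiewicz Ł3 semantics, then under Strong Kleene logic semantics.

true; I

In Łukasiewicz Ł3: R ∧ S = I ∧ false = false
R → (R ∧ S) = I → false = I  [min(1, 1−½+0)]
R ↔ (R → (R ∧ S)) = I ↔ I = true
In Strong Kleene logic: R ∧ S = I ∧ false = false
R → (R ∧ S) = I → false = I  [¬I ∨ false]
R ↔ (R → (R ∧ S)) = I ↔ I = I
They differ because Łukasiewicz Ł3 and Strong Kleene logic treat I differently under implication.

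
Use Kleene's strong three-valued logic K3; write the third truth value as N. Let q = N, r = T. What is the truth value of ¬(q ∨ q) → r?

q ∨ q = N ∨ N = N
¬(q ∨ q) = ¬N = N
¬(q ∨ q) → r = N → T = T

T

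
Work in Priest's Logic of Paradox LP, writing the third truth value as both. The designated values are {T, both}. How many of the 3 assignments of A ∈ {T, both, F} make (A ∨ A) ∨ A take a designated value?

A=T: T ✓
A=both: both ✓
A=F: F ·

2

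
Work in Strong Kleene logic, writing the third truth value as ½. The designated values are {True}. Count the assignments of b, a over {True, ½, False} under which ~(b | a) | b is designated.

Designated under: (b=True, a=True); (b=True, a=½); (b=True, a=False); (b=False, a=False).

4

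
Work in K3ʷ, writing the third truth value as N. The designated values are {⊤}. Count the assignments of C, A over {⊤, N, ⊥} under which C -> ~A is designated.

3

Designated under: (C=⊤, A=⊥); (C=⊥, A=⊤); (C=⊥, A=⊥).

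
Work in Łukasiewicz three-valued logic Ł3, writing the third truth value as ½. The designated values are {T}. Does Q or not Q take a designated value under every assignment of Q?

No

Countermodel: Q=½ gives ½, which is not designated.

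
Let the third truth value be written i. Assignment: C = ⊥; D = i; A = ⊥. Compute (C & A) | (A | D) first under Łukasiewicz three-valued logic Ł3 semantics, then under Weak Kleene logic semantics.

In Łukasiewicz three-valued logic Ł3: C & A = ⊥ & ⊥ = ⊥
A | D = ⊥ | i = i
(C & A) | (A | D) = ⊥ | i = i
In Weak Kleene logic: C & A = ⊥ & ⊥ = ⊥
A | D = ⊥ | i = i
(C & A) | (A | D) = ⊥ | i = i

i; i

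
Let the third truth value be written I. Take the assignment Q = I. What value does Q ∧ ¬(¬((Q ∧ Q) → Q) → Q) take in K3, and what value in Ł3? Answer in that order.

I; false

In K3: Q ∧ Q = I ∧ I = I
(Q ∧ Q) → Q = I → I = I  [¬I ∨ I]
¬((Q ∧ Q) → Q) = ¬I = I
¬((Q ∧ Q) → Q) → Q = I → I = I
¬(¬((Q ∧ Q) → Q) → Q) = ¬I = I
Q ∧ ¬(¬((Q ∧ Q) → Q) → Q) = I ∧ I = I
In Ł3: Q ∧ Q = I ∧ I = I
(Q ∧ Q) → Q = I → I = true  [min(1, 1−½+½)]
¬((Q ∧ Q) → Q) = ¬true = false
¬((Q ∧ Q) → Q) → Q = false → I = true
¬(¬((Q ∧ Q) → Q) → Q) = ¬true = false
Q ∧ ¬(¬((Q ∧ Q) → Q) → Q) = I ∧ false = false
They differ because K3 and Ł3 treat I differently under implication.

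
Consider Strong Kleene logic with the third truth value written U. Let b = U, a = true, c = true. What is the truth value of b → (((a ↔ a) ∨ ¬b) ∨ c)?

true

a ↔ a = true ↔ true = true
¬b = ¬U = U
(a ↔ a) ∨ ¬b = true ∨ U = true
((a ↔ a) ∨ ¬b) ∨ c = true ∨ true = true
b → (((a ↔ a) ∨ ¬b) ∨ c) = U → true = true  [¬U ∨ true]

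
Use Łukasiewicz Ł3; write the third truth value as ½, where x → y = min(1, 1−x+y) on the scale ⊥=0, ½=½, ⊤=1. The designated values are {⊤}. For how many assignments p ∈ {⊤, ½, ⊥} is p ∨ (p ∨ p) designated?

p=⊤: ⊤ ✓
p=½: ½ ·
p=⊥: ⊥ ·

1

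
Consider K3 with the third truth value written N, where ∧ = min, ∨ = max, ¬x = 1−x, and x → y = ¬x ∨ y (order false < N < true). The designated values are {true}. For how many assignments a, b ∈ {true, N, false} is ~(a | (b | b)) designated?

Designated under: (a=false, b=false).

1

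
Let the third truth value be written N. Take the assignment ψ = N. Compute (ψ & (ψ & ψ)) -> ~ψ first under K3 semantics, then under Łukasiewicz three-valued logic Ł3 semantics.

In K3: ψ & ψ = N & N = N
ψ & (ψ & ψ) = N & N = N
~ψ = ~N = N
(ψ & (ψ & ψ)) -> ~ψ = N -> N = N  [~N | N]
In Łukasiewicz three-valued logic Ł3: ψ & ψ = N & N = N
ψ & (ψ & ψ) = N & N = N
~ψ = ~N = N
(ψ & (ψ & ψ)) -> ~ψ = N -> N = true  [min(1, 1−½+½)]
They differ because K3 and Łukasiewicz three-valued logic Ł3 treat N differently under implication.

N; true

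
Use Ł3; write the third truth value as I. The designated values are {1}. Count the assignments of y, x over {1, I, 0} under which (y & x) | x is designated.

3

Designated under: (y=1, x=1); (y=I, x=1); (y=0, x=1).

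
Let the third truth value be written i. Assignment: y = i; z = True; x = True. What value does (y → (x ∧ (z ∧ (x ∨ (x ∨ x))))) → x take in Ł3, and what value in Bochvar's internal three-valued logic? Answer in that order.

In Ł3: x ∨ x = True ∨ True = True
x ∨ (x ∨ x) = True ∨ True = True
z ∧ (x ∨ (x ∨ x)) = True ∧ True = True
x ∧ (z ∧ (x ∨ (x ∨ x))) = True ∧ True = True
y → (x ∧ (z ∧ (x ∨ (x ∨ x)))) = i → True = True  [min(1, 1−½+1)]
(y → (x ∧ (z ∧ (x ∨ (x ∨ x))))) → x = True → True = True
In Bochvar's internal three-valued logic: x ∨ x = True ∨ True = True
x ∨ (x ∨ x) = True ∨ True = True
z ∧ (x ∨ (x ∨ x)) = True ∧ True = True
x ∧ (z ∧ (x ∨ (x ∨ x))) = True ∧ True = True
y → (x ∧ (z ∧ (x ∨ (x ∨ x)))) = i → True = i
(y → (x ∧ (z ∧ (x ∨ (x ∨ x))))) → x = i → True = i
They differ because Ł3 and Bochvar's internal three-valued logic treat i differently under the binary connectives.

True; i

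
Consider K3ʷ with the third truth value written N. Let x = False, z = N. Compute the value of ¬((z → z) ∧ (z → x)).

N

z → z = N → N = N  [any arg is the third value ⇒ result is the third value]
z → x = N → False = N
(z → z) ∧ (z → x) = N ∧ N = N
¬((z → z) ∧ (z → x)) = ¬N = N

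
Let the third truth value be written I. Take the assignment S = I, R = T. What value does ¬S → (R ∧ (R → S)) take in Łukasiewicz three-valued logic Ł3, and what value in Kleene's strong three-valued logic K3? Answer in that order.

In Łukasiewicz three-valued logic Ł3: ¬S = ¬I = I
R → S = T → I = I  [min(1, 1−1+½)]
R ∧ (R → S) = T ∧ I = I
¬S → (R ∧ (R → S)) = I → I = T
In Kleene's strong three-valued logic K3: ¬S = ¬I = I
R → S = T → I = I  [¬T ∨ I]
R ∧ (R → S) = T ∧ I = I
¬S → (R ∧ (R → S)) = I → I = I
They differ because Łukasiewicz three-valued logic Ł3 and Kleene's strong three-valued logic K3 treat I differently under implication.

T; I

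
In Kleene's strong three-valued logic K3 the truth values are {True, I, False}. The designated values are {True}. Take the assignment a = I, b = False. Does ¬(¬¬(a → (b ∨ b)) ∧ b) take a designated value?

Yes

b ∨ b = False ∨ False = False
a → (b ∨ b) = I → False = I  [¬I ∨ False]
¬(a → (b ∨ b)) = ¬I = I
¬¬(a → (b ∨ b)) = ¬I = I
¬¬(a → (b ∨ b)) ∧ b = I ∧ False = False
¬(¬¬(a → (b ∨ b)) ∧ b) = ¬False = True
True ∈ {True}.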